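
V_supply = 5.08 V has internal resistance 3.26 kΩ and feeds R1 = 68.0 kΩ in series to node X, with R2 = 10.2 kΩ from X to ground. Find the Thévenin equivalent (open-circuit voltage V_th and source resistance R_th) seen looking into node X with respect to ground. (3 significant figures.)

V_th ≈ 0.636 V, R_th ≈ 8.92 kΩ

R1' = 3.26 + 68.0 = 71.26 kΩ (source resistance + R1).
V_th is the unloaded tap voltage: V_supply · R2/(R1'+R2) = 5.08 × 0.1252 = 0.6361 V.
Looking into X with the source shorted: R_th = R1'·R2/(R1'+R2) = 71.26 × 10.2/81.46 = 8.923 kΩ.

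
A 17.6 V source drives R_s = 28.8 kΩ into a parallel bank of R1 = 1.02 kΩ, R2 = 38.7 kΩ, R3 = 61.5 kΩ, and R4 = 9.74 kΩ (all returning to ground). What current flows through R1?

Equivalent of the parallel group: R_p = 0.8888 kΩ.
V_A by voltage divider: V_A = 17.6 × 0.8888/(28.8 + 0.8888) = 0.5269 V.
I(R1) = V_A / R1 = 0.5269/1.02 = 0.5165 mA.

I ≈ 0.517 mA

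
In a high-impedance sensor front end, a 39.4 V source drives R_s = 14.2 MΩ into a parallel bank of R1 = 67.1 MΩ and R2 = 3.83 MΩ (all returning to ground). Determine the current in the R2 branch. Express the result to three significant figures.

Parallel bank: R_p = 1/(1/67.1 + 1/3.83) = 3.623 MΩ.
V_A by voltage divider: V_A = 39.4 × 3.623/(14.2 + 3.623) = 8.009 V.
I(R2) = V_A / R2 = 8.009/3.83 = 2.091 µA.
(Check via current divider: I_total = 2.211 µA; share G_k/ΣG = 0.9460 → same result.)

I ≈ 2.09 µA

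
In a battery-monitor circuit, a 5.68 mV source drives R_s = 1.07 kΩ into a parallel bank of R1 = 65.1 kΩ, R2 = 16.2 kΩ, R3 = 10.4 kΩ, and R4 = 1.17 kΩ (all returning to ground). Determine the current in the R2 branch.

Equivalent of the parallel group: R_p = 0.9728 kΩ.
V_A by voltage divider: V_A = 5.68 × 0.9728/(1.07 + 0.9728) = 2.705 mV.
I(R2) = V_A / R2 = 2.705/16.2 = 0.1670 µA.

I ≈ 0.167 µA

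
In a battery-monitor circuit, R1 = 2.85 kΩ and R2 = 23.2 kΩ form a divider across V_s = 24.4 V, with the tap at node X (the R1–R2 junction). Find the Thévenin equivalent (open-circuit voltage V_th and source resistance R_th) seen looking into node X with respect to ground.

V_th is the unloaded tap voltage: V_s · R2/(R1+R2) = 24.4 × 0.8906 = 21.73 V.
Zeroing V_s shorts the top of R1 to ground, so R_th = R1 ‖ R2 = 2.538 kΩ.

V_th ≈ 21.7 V, R_th ≈ 2.54 kΩ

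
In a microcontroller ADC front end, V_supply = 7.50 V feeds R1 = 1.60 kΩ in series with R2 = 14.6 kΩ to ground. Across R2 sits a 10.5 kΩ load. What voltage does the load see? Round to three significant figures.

V_out ≈ 5.94 V

The load sits in parallel with R2, giving an effective lower resistance R2' = R2·R_L/(R2+R_L) = 6.108 kΩ.
Voltage divider with the loaded lower leg: V_out = 7.50 × 6.108/(1.60 + 6.108) = 7.50 × 0.7924 = 5.943 V.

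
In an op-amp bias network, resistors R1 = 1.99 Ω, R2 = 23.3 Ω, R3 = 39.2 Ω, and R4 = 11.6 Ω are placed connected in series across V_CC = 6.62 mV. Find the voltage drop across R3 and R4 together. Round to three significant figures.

ΣR = 1.99 + 23.3 + 39.2 + 11.6 = 76.09 Ω.
R_{R3..R4} = 39.2 + 11.6 = 50.80 Ω.
V = V_CC · R/ΣR = 6.62 × 0.6676 = 4.420 mV.

V ≈ 4.42 mV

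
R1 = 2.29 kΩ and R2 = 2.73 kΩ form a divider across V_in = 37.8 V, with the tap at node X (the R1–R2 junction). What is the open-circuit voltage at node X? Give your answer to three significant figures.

Open-circuit (no load on X): V_th = V_in · R2/(R1 + R2) = 37.8 × 2.73/(2.290 + 2.73) = 20.56 V.

V_th ≈ 20.6 V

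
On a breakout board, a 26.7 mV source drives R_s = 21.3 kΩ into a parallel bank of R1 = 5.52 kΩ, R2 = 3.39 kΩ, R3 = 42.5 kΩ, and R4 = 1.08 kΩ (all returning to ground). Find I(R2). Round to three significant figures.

Combine the parallel branches: R_p = (1/5.52 + 1/3.39 + 1/42.5 + 1/1.08)⁻¹ = 0.7015 kΩ.
V_A = 26.7 × 0.7015/22.00 = 0.8513 mV.
I(R2) = V_A / R2 = 0.8513/3.39 = 0.2511 µA.

I ≈ 0.251 µA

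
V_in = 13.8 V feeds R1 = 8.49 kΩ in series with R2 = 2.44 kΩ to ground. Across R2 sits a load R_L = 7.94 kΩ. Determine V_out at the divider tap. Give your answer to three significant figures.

V_out ≈ 2.49 V

R2 ‖ R_L = (2.44 × 7.94)/(2.44 + 7.94) = 1.866 kΩ.
Voltage divider with the loaded lower leg: V_out = 13.8 × 1.866/(8.49 + 1.866) = 13.8 × 0.1802 = 2.487 V.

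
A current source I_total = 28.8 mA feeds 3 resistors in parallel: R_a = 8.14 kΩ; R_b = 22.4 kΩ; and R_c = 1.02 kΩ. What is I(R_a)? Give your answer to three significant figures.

I ≈ 3.08 mA

Total conductance ΣG = 1/8.14 + 1/22.4 + 1/1.02 = 1.148 (units of 1/kΩ).
Current divider: I(R_a) = I_total · G_k/ΣG = 28.8 × (0.1229/1.148) = 28.8 × 0.1070 = 3.082 mA.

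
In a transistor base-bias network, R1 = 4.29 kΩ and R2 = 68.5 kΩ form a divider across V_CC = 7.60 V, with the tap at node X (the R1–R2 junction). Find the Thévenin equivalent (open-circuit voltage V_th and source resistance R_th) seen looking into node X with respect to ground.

With X open, the divider is unloaded: V_th = 7.60 × 68.5/72.79 = 7.152 V.
With V_CC suppressed (replaced by a short), R_th = R1 ‖ R2 = (4.290 × 68.5)/(4.290 + 68.5) = 4.037 kΩ.

V_th ≈ 7.15 V, R_th ≈ 4.04 kΩ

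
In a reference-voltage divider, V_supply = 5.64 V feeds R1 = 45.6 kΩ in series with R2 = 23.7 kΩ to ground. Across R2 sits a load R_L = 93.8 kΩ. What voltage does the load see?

R2 ‖ R_L = (23.7 × 93.8)/(23.7 + 93.8) = 18.92 kΩ.
Now apply the divider: V_out = 5.64 × 0.2932 = 1.654 V.
(Unloaded it would be 1.93 V; the load pulls it down.)

V_out ≈ 1.65 V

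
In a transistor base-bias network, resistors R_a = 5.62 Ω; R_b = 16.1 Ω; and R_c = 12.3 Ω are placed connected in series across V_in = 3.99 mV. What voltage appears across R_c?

Total series resistance ΣR = 5.62 + 16.1 + 12.3 = 34.02 Ω.
Voltage divider: V = V_in · (12.30 / 34.02) = 3.99 × 0.3616 = 1.443 mV.

V ≈ 1.44 mV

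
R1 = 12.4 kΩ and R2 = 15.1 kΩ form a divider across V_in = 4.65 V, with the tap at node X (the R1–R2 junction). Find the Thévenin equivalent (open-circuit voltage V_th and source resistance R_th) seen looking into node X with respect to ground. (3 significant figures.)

With X open, the divider is unloaded: V_th = 4.65 × 15.1/27.50 = 2.553 V.
With V_in suppressed (replaced by a short), R_th = R1 ‖ R2 = (12.40 × 15.1)/(12.40 + 15.1) = 6.809 kΩ.

V_th ≈ 2.55 V, R_th ≈ 6.81 kΩ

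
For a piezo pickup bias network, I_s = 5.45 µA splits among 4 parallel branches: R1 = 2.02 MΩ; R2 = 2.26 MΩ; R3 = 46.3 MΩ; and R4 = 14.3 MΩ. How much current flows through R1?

ΣG = 1/2.02 + 1/2.26 + 1/46.3 + 1/14.3 = 1.029.
Current divider: I(R1) = I_s · G_k/ΣG = 5.45 × (0.4950/1.029) = 5.45 × 0.4811 = 2.622 µA.

I ≈ 2.62 µA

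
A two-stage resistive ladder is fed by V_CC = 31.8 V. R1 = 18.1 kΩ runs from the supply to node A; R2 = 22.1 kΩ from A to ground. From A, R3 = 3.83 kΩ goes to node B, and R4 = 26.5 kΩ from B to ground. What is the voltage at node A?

The second stage (R3 + R4 = 30.33 kΩ) loads node A in parallel with R2.
R2 ‖ (R3+R4) = 12.78 kΩ.
So V_A = 31.8 × 0.4139 = 13.16 V.

V_A ≈ 13.2 V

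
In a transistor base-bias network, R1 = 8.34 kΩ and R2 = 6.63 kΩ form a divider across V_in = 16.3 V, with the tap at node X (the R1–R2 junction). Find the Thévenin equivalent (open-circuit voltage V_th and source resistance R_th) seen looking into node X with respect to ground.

With X open, the divider is unloaded: V_th = 16.3 × 6.63/14.97 = 7.219 V.
Zeroing V_in shorts the top of R1 to ground, so R_th = R1 ‖ R2 = 3.694 kΩ.

V_th ≈ 7.22 V, R_th ≈ 3.69 kΩ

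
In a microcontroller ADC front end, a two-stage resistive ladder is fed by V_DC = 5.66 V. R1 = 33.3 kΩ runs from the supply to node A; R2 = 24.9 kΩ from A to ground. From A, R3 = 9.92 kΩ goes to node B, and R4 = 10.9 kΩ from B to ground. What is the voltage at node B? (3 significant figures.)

V_B ≈ 0.753 V

The second stage (R3 + R4 = 20.82 kΩ) loads node A in parallel with R2.
R2 ‖ (R3+R4) = 11.34 kΩ.
So V_A = 5.66 × 0.2540 = 1.438 V.
Stage 2 is unloaded, so V_B = V_A · R4/(R3+R4) = 1.438 × 10.9/20.82 = 0.7527 V.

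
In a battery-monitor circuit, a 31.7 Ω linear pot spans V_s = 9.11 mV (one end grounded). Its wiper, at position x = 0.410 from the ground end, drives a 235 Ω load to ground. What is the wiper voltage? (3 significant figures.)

Split the track: R_lower = x·R_p = 13.00 Ω, R_upper = (1−x)·R_p = 18.70 Ω.
(x·R_p) ‖ R_L = 12.32 Ω.
V_out = 9.11 × 12.32/(18.70 + 12.32) = 3.617 mV.

V_out ≈ 3.62 mV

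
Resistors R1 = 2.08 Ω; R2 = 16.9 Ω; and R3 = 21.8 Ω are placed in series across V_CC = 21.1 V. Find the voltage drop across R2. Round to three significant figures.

V ≈ 8.74 V

Total series resistance ΣR = 2.08 + 16.9 + 21.8 = 40.78 Ω.
By the voltage-divider rule, V = 21.1 × 16.90/40.78 = 8.744 V.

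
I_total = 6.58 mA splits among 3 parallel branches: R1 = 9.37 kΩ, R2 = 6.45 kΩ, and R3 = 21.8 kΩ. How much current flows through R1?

I ≈ 2.28 mA

Conductances: ΣG = 1/9.37 + 1/6.45 + 1/21.8 = 0.3076 (1/kΩ).
Current divider: I(R1) = I_total · G_k/ΣG = 6.58 × (0.1067/0.3076) = 6.58 × 0.3469 = 2.283 mA.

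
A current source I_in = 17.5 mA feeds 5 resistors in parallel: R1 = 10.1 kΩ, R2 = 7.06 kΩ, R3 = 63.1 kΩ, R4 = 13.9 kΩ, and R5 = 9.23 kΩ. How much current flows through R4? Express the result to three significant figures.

Conductances: ΣG = 1/10.1 + 1/7.06 + 1/63.1 + 1/13.9 + 1/9.23 = 0.4368 (1/kΩ).
R4 takes the fraction G_k/ΣG = 0.07194/0.4368 = 0.1647, so I = 17.5 × 0.1647 = 2.882 mA.

I ≈ 2.88 mA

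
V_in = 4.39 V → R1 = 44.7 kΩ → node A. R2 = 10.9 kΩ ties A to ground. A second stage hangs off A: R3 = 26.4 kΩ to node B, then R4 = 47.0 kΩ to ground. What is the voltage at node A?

The second stage (R3 + R4 = 73.40 kΩ) loads node A in parallel with R2.
Effective lower resistance at A: R2 ‖ 73.40 = 9.491 kΩ.
First divider: V_A = V_in · 9.491/(44.7 + 9.491) = 0.7688 V.

V_A ≈ 0.769 V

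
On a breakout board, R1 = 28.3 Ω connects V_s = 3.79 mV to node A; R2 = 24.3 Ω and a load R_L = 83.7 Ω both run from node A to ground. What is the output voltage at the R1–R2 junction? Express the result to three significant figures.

V_out ≈ 1.51 mV

First combine the lower leg with the load: R2 ‖ R_L = 18.83 Ω.
Voltage divider with the loaded lower leg: V_out = 3.79 × 18.83/(28.3 + 18.83) = 3.79 × 0.3996 = 1.514 mV.
(Unloaded it would be 1.75 mV; the load pulls it down.)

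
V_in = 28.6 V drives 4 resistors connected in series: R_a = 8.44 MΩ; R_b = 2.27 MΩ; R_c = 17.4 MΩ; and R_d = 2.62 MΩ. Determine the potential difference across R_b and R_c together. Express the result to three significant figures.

Total series resistance ΣR = 8.44 + 2.27 + 17.4 + 2.62 = 30.73 MΩ.
R_{R_b..R_c} = 2.27 + 17.4 = 19.67 MΩ.
Voltage divider: V = V_in · (19.67 / 30.73) = 28.6 × 0.6401 = 18.31 V.

V ≈ 18.3 V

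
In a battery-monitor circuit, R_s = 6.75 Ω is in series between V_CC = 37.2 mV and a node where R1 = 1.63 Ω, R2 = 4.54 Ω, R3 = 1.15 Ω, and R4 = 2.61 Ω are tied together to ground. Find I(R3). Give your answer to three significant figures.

I ≈ 2.14 mA

Equivalent of the parallel group: R_p = 0.4793 Ω.
V_A = 37.2 × 0.4793/7.229 = 2.466 mV.
I(R3) = V_A / R3 = 2.466/1.15 = 2.145 mA.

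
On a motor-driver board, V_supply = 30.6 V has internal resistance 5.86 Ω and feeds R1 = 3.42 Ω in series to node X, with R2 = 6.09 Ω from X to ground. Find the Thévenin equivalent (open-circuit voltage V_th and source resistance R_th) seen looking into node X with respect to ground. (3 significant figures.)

R1' = 5.86 + 3.42 = 9.280 Ω (source resistance + R1).
With X open, the divider is unloaded: V_th = 30.6 × 6.09/15.37 = 12.12 V.
With V_supply suppressed (replaced by a short), R_th = R1' ‖ R2 = (9.280 × 6.09)/(9.280 + 6.09) = 3.677 Ω.

V_th ≈ 12.1 V, R_th ≈ 3.68 Ω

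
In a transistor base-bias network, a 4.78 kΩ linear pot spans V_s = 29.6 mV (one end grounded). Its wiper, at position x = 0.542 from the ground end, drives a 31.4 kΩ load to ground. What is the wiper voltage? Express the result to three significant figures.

V_out ≈ 15.5 mV

Split the track: R_lower = x·R_p = 2.591 kΩ, R_upper = (1−x)·R_p = 2.189 kΩ.
Lower segment in parallel with the load: 2.591 ‖ 31.4 = 2.393 kΩ.
Then V_out = V_s · 2.393/(2.189 + 2.393) = 15.46 mV.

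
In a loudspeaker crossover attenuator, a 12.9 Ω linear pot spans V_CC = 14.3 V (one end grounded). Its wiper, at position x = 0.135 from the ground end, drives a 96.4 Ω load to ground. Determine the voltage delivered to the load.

V_out ≈ 1.90 V

The pot divides into 11.16 Ω above the wiper and 1.742 Ω below.
(x·R_p) ‖ R_L = 1.711 Ω.
Then V_out = V_CC · 1.711/(11.16 + 1.711) = 1.901 V.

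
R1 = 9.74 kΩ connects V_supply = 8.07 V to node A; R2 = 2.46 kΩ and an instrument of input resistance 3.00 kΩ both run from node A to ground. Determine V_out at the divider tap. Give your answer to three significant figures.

R2 ‖ R_L = (2.46 × 3.00)/(2.46 + 3.00) = 1.352 kΩ.
Then V_out = V_supply · R2'/(R1 + R2') = 8.07 × 1.352/11.09 = 0.9834 V.
(Unloaded it would be 1.63 V; the load pulls it down.)

V_out ≈ 0.983 V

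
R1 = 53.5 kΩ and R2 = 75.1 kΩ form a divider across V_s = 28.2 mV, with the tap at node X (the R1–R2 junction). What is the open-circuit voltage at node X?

V_th is the unloaded tap voltage: V_s · R2/(R1+R2) = 28.2 × 0.5840 = 16.47 mV.

V_th ≈ 16.5 mV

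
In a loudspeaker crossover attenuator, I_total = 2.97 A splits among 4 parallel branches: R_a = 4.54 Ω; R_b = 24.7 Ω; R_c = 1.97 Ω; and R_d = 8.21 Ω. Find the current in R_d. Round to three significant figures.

Conductances: ΣG = 1/4.54 + 1/24.7 + 1/1.97 + 1/8.21 = 0.8902 (1/Ω).
Current divider: I(R_d) = I_total · G_k/ΣG = 2.97 × (0.1218/0.8902) = 2.97 × 0.1368 = 0.4064 A.

I ≈ 0.406 A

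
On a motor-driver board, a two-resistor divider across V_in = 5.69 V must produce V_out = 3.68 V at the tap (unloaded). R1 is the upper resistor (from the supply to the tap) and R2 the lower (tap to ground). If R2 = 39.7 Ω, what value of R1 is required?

V_out/V_in = R2/(R1+R2) = 0.6467.
Rearranging, R1 = R2·(1−k)/k = 39.7 × 0.5462 = 21.68 Ω.

R1 ≈ 21.7 Ω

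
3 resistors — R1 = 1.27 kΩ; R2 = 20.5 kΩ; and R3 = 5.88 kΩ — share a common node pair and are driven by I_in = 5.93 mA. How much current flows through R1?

I ≈ 4.64 mA

ΣG = 1/1.27 + 1/20.5 + 1/5.88 = 1.006.
Current divider: I(R1) = I_in · G_k/ΣG = 5.93 × (0.7874/1.006) = 5.93 × 0.7825 = 4.640 mA.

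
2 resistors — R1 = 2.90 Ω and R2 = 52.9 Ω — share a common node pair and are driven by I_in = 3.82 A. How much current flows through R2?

I ≈ 0.199 A

For two parallel branches, I_k = I_in · (other R)/(sum of R).
I(R2) = 3.82 × 2.90/(2.90 + 52.9) = 3.82 × 0.05197 = 0.1985 A.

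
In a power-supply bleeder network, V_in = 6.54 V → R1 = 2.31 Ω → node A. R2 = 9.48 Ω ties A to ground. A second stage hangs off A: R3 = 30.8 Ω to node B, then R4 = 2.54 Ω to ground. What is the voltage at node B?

Node A sees R2 in parallel with the series input of stage 2, R3 + R4 = 33.34 Ω.
Effective lower resistance at A: R2 ‖ 33.34 = 7.381 Ω.
V_A = 6.54 × 7.381/(2.31 + 7.381) = 4.981 V.
Stage 2 is unloaded, so V_B = V_A · R4/(R3+R4) = 4.981 × 2.54/33.34 = 0.3795 V.

V_B ≈ 0.379 V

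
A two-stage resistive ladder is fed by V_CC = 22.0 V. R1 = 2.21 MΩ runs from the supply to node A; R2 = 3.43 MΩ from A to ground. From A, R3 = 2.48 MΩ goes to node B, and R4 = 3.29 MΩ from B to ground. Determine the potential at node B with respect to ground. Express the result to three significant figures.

V_B ≈ 6.19 V

The second stage (R3 + R4 = 5.770 MΩ) loads node A in parallel with R2.
Effective lower resistance at A: R2 ‖ 5.770 = 2.151 MΩ.
First divider: V_A = V_CC · 2.151/(2.21 + 2.151) = 10.85 V.
Then the unloaded second divider: V_B = V_A × R4/(R3+R4) = 10.85 × 0.5702 = 6.188 V.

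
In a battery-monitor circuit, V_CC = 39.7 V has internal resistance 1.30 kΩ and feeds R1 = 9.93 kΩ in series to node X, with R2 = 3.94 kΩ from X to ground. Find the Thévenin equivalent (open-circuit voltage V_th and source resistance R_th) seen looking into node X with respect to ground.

V_th ≈ 10.3 V, R_th ≈ 2.92 kΩ

R1' = 1.30 + 9.93 = 11.23 kΩ (source resistance + R1).
With X open, the divider is unloaded: V_th = 39.7 × 3.94/15.17 = 10.31 V.
Looking into X with the source shorted: R_th = R1'·R2/(R1'+R2) = 11.23 × 3.94/15.17 = 2.917 kΩ.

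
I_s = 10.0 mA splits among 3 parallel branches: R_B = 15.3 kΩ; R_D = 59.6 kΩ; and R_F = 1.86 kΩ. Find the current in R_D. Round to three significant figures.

I ≈ 0.271 mA

Conductances: ΣG = 1/15.3 + 1/59.6 + 1/1.86 = 0.6198 (1/kΩ).
By the current-divider rule, I = I_s · G_k/ΣG = 10.0 × 0.02707 = 0.2707 mA.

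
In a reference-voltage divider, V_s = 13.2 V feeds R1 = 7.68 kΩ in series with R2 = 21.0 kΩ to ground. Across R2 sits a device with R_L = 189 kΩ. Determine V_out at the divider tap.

V_out ≈ 9.39 V

R2 ‖ R_L = (21.0 × 189)/(21.0 + 189) = 18.90 kΩ.
Now apply the divider: V_out = 13.2 × 0.7111 = 9.386 V.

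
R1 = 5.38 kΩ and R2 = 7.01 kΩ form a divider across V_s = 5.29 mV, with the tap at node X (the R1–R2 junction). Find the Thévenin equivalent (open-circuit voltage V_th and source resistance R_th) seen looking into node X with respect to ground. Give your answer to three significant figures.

Open-circuit (no load on X): V_th = V_s · R2/(R1 + R2) = 5.29 × 7.01/(5.380 + 7.01) = 2.993 mV.
Looking into X with the source shorted: R_th = R1·R2/(R1+R2) = 5.380 × 7.01/12.39 = 3.044 kΩ.

V_th ≈ 2.99 mV, R_th ≈ 3.04 kΩ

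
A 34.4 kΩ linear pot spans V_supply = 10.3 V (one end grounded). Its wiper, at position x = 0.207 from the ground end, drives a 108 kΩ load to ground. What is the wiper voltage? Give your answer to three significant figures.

Lower segment x·R_p = 7.121 kΩ; upper segment (1−x)·R_p = 27.28 kΩ.
R_L loads the lower segment: effective lower R = 6.680 kΩ.
V_out = 10.3 × 6.680/(27.28 + 6.680) = 2.026 V.
(Unloaded: V_out = x·V_supply = 2.13 V.)

V_out ≈ 2.03 V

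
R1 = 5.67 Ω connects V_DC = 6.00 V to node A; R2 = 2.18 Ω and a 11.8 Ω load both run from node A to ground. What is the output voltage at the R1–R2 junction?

V_out ≈ 1.47 V

First combine the lower leg with the load: R2 ‖ R_L = 1.840 Ω.
Then V_out = V_DC · R2'/(R1 + R2') = 6.00 × 1.840/7.510 = 1.470 V.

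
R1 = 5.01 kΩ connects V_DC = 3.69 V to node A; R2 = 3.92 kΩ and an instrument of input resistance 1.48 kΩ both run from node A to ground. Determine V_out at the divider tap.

The load sits in parallel with R2, giving an effective lower resistance R2' = R2·R_L/(R2+R_L) = 1.074 kΩ.
Voltage divider with the loaded lower leg: V_out = 3.69 × 1.074/(5.01 + 1.074) = 3.69 × 0.1766 = 0.6516 V.

V_out ≈ 0.652 V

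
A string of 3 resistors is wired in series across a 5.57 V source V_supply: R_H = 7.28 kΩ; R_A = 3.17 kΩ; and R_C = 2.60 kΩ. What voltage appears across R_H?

Total series resistance ΣR = 7.28 + 3.17 + 2.60 = 13.05 kΩ.
V = V_supply · R/ΣR = 5.57 × 0.5579 = 3.107 V.

V ≈ 3.11 V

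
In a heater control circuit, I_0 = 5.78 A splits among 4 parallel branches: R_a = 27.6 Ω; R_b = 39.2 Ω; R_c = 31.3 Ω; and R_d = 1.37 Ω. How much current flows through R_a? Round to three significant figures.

I ≈ 0.254 A

Total conductance ΣG = 1/27.6 + 1/39.2 + 1/31.3 + 1/1.37 = 0.8236 (units of 1/Ω).
Current divider: I(R_a) = I_0 · G_k/ΣG = 5.78 × (0.03623/0.8236) = 5.78 × 0.04399 = 0.2543 A.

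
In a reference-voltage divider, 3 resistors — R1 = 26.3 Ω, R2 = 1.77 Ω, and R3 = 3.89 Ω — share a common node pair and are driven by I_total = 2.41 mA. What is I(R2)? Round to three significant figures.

Total conductance ΣG = 1/26.3 + 1/1.77 + 1/3.89 = 0.8601 (units of 1/Ω).
R2 takes the fraction G_k/ΣG = 0.5650/0.8601 = 0.6569, so I = 2.41 × 0.6569 = 1.583 mA.

I ≈ 1.58 mA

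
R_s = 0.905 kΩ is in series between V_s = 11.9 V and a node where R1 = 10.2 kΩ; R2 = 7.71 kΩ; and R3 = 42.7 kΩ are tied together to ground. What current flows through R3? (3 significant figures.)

Parallel bank: R_p = 1/(1/10.2 + 1/7.71 + 1/42.7) = 3.982 kΩ.
V_A by voltage divider: V_A = 11.9 × 3.982/(0.905 + 3.982) = 9.696 V.
Branch current I = V_A/R3 = 9.696/42.7 = 0.2271 mA.

I ≈ 0.227 mA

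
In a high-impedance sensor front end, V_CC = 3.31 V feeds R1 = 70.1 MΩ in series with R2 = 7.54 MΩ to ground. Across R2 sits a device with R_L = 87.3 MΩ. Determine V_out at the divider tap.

V_out ≈ 0.298 V

The load sits in parallel with R2, giving an effective lower resistance R2' = R2·R_L/(R2+R_L) = 6.941 MΩ.
Now apply the divider: V_out = 3.31 × 0.09009 = 0.2982 V.
(Unloaded it would be 0.321 V; the load pulls it down.)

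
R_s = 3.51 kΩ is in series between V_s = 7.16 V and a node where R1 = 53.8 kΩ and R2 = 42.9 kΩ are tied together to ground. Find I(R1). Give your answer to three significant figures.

I ≈ 0.116 mA

Equivalent of the parallel group: R_p = 23.87 kΩ.
Node voltage V_A = V_s · R_p/(R_s + R_p) = 7.16 × 0.8718 = 6.242 V.
Branch current I = V_A/R1 = 6.242/53.8 = 0.1160 mA.
(Equivalently: I_total = 0.2615 mA, then current-divider fraction G_k/ΣG = 0.4436.)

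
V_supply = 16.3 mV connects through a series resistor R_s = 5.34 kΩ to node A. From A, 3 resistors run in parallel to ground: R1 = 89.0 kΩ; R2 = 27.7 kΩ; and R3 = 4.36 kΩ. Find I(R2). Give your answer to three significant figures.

I ≈ 0.238 µA

Parallel bank: R_p = 1/(1/89.0 + 1/27.7 + 1/4.36) = 3.614 kΩ.
Node voltage V_A = V_supply · R_p/(R_s + R_p) = 16.3 × 0.4036 = 6.579 mV.
Branch current I = V_A/R2 = 6.579/27.7 = 0.2375 µA.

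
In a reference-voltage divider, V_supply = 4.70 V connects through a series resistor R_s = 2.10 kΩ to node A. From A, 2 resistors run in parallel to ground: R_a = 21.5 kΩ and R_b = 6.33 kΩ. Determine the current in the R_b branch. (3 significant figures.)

I ≈ 0.519 mA

Equivalent of the parallel group: R_p = 4.890 kΩ.
V_A = 4.70 × 4.890/6.990 = 3.288 V.
Branch current I = V_A/R_b = 3.288/6.33 = 0.5194 mA.
(Check via current divider: I_total = 0.6724 mA; share G_k/ΣG = 0.7725 → same result.)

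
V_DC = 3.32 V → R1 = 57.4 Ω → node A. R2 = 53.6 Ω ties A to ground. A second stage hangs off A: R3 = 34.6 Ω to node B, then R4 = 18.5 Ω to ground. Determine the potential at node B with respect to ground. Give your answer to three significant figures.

V_B ≈ 0.367 V

The second stage (R3 + R4 = 53.10 Ω) loads node A in parallel with R2.
Effective lower resistance at A: R2 ‖ 53.10 = 26.67 Ω.
So V_A = 3.32 × 0.3173 = 1.053 V.
Then the unloaded second divider: V_B = V_A × R4/(R3+R4) = 1.053 × 0.3484 = 0.3670 V.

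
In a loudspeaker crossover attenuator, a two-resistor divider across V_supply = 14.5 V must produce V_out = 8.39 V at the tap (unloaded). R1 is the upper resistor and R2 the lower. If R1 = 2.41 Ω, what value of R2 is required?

R2 ≈ 3.31 Ω

The divider ratio is R2/(R1+R2) = 8.39/14.5 = 0.5786.
So R2 = R1 · V_out/(V_supply − V_out) = 2.41 × 8.39/(14.5 − 8.39) = 2.41 × 1.373 = 3.309 Ω.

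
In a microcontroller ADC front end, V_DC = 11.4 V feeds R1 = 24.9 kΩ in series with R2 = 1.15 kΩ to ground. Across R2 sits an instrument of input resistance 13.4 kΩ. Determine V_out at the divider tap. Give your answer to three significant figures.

First combine the lower leg with the load: R2 ‖ R_L = 1.059 kΩ.
Then V_out = V_DC · R2'/(R1 + R2') = 11.4 × 1.059/25.96 = 0.4651 V.

V_out ≈ 0.465 V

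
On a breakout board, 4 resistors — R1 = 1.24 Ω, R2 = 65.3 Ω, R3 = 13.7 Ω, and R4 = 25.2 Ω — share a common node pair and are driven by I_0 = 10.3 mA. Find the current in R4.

Total conductance ΣG = 1/1.24 + 1/65.3 + 1/13.7 + 1/25.2 = 0.9344 (units of 1/Ω).
Current divider: I(R4) = I_0 · G_k/ΣG = 10.3 × (0.03968/0.9344) = 10.3 × 0.04247 = 0.4374 mA.

I ≈ 0.437 mA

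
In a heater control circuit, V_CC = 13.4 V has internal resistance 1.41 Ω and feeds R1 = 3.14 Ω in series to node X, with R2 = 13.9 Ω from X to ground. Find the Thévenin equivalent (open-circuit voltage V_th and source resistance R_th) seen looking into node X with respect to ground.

R1' = 1.41 + 3.14 = 4.550 Ω (source resistance + R1).
Open-circuit (no load on X): V_th = V_CC · R2/(R1' + R2) = 13.4 × 13.9/(4.550 + 13.9) = 10.10 V.
Looking into X with the source shorted: R_th = R1'·R2/(R1'+R2) = 4.550 × 13.9/18.45 = 3.428 Ω.

V_th ≈ 10.1 V, R_th ≈ 3.43 Ω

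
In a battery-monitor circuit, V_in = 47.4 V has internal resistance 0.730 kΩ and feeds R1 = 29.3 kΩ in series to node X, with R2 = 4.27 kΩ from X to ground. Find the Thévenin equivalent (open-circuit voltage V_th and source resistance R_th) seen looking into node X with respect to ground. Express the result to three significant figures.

V_th ≈ 5.90 V, R_th ≈ 3.74 kΩ

R1' = 0.730 + 29.3 = 30.03 kΩ (source resistance + R1).
V_th is the unloaded tap voltage: V_in · R2/(R1'+R2) = 47.4 × 0.1245 = 5.901 V.
With V_in suppressed (replaced by a short), R_th = R1' ‖ R2 = (30.03 × 4.27)/(30.03 + 4.27) = 3.738 kΩ.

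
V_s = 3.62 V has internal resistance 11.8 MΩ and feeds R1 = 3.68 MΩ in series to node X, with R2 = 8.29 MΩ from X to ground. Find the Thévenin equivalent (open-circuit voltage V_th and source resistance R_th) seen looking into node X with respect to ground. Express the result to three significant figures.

V_th ≈ 1.26 V, R_th ≈ 5.40 MΩ

R1' = 11.8 + 3.68 = 15.48 MΩ (source resistance + R1).
V_th is the unloaded tap voltage: V_s · R2/(R1'+R2) = 3.62 × 0.3488 = 1.263 V.
With V_s suppressed (replaced by a short), R_th = R1' ‖ R2 = (15.48 × 8.29)/(15.48 + 8.29) = 5.399 MΩ.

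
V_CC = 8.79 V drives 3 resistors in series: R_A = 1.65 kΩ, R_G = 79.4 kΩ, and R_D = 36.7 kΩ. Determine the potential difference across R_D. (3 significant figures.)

ΣR = 1.65 + 79.4 + 36.7 = 117.8 kΩ.
By the voltage-divider rule, V = 8.79 × 36.70/117.8 = 2.740 V.

V ≈ 2.74 V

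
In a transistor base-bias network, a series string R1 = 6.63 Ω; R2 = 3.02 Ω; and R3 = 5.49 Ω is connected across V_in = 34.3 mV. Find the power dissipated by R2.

Series current I = V_in/ΣR = 34.3/15.14 = 2.266 mA.
P = I²R = 5.133 × 3.02 = 15.50 µW.

P ≈ 15.5 µW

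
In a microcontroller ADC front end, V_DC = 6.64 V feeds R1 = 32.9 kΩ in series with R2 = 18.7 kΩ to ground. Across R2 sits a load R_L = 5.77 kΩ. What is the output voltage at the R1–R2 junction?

The load sits in parallel with R2, giving an effective lower resistance R2' = R2·R_L/(R2+R_L) = 4.409 kΩ.
Now apply the divider: V_out = 6.64 × 0.1182 = 0.7848 V.

V_out ≈ 0.785 V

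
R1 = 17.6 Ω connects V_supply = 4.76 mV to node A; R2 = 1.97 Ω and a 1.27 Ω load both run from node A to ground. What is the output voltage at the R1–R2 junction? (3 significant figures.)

First combine the lower leg with the load: R2 ‖ R_L = 0.7722 Ω.
Voltage divider with the loaded lower leg: V_out = 4.76 × 0.7722/(17.6 + 0.7722) = 4.76 × 0.04203 = 0.2001 mV.

V_out ≈ 0.200 mV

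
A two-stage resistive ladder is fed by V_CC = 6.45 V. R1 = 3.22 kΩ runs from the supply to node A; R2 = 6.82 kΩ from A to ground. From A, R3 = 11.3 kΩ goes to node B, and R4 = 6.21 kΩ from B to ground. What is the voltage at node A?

Looking into the second stage from A: R3 + R4 = 17.51 kΩ appears in parallel with R2.
R2 ‖ (R3+R4) = 4.908 kΩ.
First divider: V_A = V_CC · 4.908/(3.22 + 4.908) = 3.895 V.

V_A ≈ 3.89 V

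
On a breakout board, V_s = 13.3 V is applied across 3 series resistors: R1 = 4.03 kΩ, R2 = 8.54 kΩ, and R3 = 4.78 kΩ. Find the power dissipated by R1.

P ≈ 2.37 mW

Series current I = V_s/ΣR = 13.3/17.35 = 0.7666 mA.
V(R1) = I·R = 3.089 V; P = V·I = 3.089 × 0.7666 = 2.368 mW.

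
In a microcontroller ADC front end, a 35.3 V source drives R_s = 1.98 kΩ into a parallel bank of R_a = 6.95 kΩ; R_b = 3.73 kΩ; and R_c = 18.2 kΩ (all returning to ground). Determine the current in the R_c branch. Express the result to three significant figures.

Combine the parallel branches: R_p = (1/6.95 + 1/3.73 + 1/18.2)⁻¹ = 2.142 kΩ.
Node voltage V_A = V_DC · R_p/(R_s + R_p) = 35.3 × 0.5196 = 18.34 V.
Branch current I = V_A/R_c = 18.34/18.2 = 1.008 mA.
(Equivalently: I_total = 8.565 mA, then current-divider fraction G_k/ΣG = 0.1177.)

I ≈ 1.01 mA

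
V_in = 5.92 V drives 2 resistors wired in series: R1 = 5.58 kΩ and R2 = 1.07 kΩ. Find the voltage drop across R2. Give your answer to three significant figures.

V ≈ 0.953 V

Total series resistance ΣR = 5.58 + 1.07 = 6.650 kΩ.
V = V_in · R/ΣR = 5.92 × 0.1609 = 0.9525 V.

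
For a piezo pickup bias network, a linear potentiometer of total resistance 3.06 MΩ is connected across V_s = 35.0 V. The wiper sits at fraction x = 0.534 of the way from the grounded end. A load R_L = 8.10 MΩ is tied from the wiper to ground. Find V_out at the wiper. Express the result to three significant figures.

V_out ≈ 17.1 V

Split the track: R_lower = x·R_p = 1.634 MΩ, R_upper = (1−x)·R_p = 1.426 MΩ.
Lower segment in parallel with the load: 1.634 ‖ 8.10 = 1.360 MΩ.
Loaded-divider output: V_out = 35.0 × 0.4881 = 17.08 V.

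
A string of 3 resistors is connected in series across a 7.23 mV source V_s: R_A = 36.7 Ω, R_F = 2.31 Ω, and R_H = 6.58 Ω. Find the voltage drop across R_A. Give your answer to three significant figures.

Series total: ΣR = 36.7 + 2.31 + 6.58 = 45.59 Ω.
V = V_s · R/ΣR = 7.23 × 0.8050 = 5.820 mV.

V ≈ 5.82 mV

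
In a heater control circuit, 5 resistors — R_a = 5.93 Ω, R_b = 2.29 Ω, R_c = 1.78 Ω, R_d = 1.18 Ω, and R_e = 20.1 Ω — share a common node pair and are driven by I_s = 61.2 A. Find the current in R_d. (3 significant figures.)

ΣG = 1/5.93 + 1/2.29 + 1/1.78 + 1/1.18 + 1/20.1 = 2.064.
By the current-divider rule, I = I_s · G_k/ΣG = 61.2 × 0.4105 = 25.12 A.

I ≈ 25.1 A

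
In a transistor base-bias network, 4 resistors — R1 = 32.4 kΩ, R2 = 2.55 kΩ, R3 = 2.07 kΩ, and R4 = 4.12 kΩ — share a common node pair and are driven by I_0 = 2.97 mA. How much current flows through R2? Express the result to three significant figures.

I ≈ 1.01 mA

Conductances: ΣG = 1/32.4 + 1/2.55 + 1/2.07 + 1/4.12 = 1.149 (1/kΩ).
Current divider: I(R2) = I_0 · G_k/ΣG = 2.97 × (0.3922/1.149) = 2.97 × 0.3414 = 1.014 mA.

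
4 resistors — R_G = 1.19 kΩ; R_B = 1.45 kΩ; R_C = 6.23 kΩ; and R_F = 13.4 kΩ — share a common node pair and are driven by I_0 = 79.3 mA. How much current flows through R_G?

Total conductance ΣG = 1/1.19 + 1/1.45 + 1/6.23 + 1/13.4 = 1.765 (units of 1/kΩ).
Current divider: I(R_G) = I_0 · G_k/ΣG = 79.3 × (0.8403/1.765) = 79.3 × 0.4761 = 37.75 mA.

I ≈ 37.8 mA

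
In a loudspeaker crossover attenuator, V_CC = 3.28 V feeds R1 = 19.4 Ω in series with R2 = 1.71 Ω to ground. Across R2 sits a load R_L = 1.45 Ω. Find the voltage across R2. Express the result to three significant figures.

The load sits in parallel with R2, giving an effective lower resistance R2' = R2·R_L/(R2+R_L) = 0.7847 Ω.
Now apply the divider: V_out = 3.28 × 0.03887 = 0.1275 V.

V_out ≈ 0.128 V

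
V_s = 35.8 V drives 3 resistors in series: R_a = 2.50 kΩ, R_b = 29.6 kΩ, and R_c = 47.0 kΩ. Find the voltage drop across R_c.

V ≈ 21.3 V

Series total: ΣR = 2.50 + 29.6 + 47.0 = 79.10 kΩ.
By the voltage-divider rule, V = 35.8 × 47.00/79.10 = 21.27 V.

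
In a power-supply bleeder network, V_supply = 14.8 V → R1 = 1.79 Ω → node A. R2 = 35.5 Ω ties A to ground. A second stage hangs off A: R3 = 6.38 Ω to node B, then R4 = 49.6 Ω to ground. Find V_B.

V_B ≈ 12.1 V

Looking into the second stage from A: R3 + R4 = 55.98 Ω appears in parallel with R2.
R2 ‖ (R3+R4) = 21.72 Ω.
First divider: V_A = V_supply · 21.72/(1.79 + 21.72) = 13.67 V.
Then the unloaded second divider: V_B = V_A × R4/(R3+R4) = 13.67 × 0.8860 = 12.12 V.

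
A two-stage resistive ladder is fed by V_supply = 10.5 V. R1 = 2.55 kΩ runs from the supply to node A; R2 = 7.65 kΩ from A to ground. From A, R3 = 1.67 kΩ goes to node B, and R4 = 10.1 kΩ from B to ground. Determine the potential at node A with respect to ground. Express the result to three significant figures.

V_A ≈ 6.77 V

Node A sees R2 in parallel with the series input of stage 2, R3 + R4 = 11.77 kΩ.
Effective lower resistance at A: R2 ‖ 11.77 = 4.636 kΩ.
V_A = 10.5 × 4.636/(2.55 + 4.636) = 6.774 V.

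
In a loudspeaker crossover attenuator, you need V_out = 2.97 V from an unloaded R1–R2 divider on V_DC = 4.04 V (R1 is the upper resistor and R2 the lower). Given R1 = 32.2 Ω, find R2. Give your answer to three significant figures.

V_out/V_DC = R2/(R1+R2) = 0.7351.
Rearranging, R2 = R1·k/(1−k) = 32.2 × 2.776 = 89.38 Ω.

R2 ≈ 89.4 Ω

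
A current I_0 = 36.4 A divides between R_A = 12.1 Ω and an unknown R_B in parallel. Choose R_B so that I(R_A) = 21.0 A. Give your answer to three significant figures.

R_B ≈ 16.5 Ω

The fraction through R_A equals R_B/(R_A+R_B).
With f = 0.5769, R_B = R_A · f/(1−f) = 12.1 × 1.364 = 16.50 Ω.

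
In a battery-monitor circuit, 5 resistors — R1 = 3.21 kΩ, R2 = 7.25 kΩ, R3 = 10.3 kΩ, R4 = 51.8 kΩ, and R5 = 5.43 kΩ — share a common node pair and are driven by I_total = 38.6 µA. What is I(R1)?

Total conductance ΣG = 1/3.21 + 1/7.25 + 1/10.3 + 1/51.8 + 1/5.43 = 0.7500 (units of 1/kΩ).
By the current-divider rule, I = I_total · G_k/ΣG = 38.6 × 0.4154 = 16.03 µA.

I ≈ 16.0 µA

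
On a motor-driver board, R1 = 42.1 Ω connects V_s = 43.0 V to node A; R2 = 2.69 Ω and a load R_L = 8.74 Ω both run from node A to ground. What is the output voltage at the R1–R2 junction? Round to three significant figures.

V_out ≈ 2.00 V

The load sits in parallel with R2, giving an effective lower resistance R2' = R2·R_L/(R2+R_L) = 2.057 Ω.
Voltage divider with the loaded lower leg: V_out = 43.0 × 2.057/(42.1 + 2.057) = 43.0 × 0.04658 = 2.003 V.
(Unloaded it would be 2.58 V; the load pulls it down.)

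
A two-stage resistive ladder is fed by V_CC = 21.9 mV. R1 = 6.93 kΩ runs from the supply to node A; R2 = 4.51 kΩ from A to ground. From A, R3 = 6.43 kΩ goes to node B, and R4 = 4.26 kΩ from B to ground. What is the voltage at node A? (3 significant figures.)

The second stage (R3 + R4 = 10.69 kΩ) loads node A in parallel with R2.
R2 ‖ (R3+R4) = 3.172 kΩ.
First divider: V_A = V_CC · 3.172/(6.93 + 3.172) = 6.876 mV.

V_A ≈ 6.88 mV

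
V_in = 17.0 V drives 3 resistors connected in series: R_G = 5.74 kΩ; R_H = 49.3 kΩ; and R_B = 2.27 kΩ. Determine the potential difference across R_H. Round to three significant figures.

ΣR = 5.74 + 49.3 + 2.27 = 57.31 kΩ.
Voltage divider: V = V_in · (49.30 / 57.31) = 17.0 × 0.8602 = 14.62 V.

V ≈ 14.6 V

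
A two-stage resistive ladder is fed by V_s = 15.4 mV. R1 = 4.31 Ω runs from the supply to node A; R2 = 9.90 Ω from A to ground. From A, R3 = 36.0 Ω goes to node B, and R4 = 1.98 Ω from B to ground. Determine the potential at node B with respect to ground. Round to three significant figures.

V_B ≈ 0.518 mV

Node A sees R2 in parallel with the series input of stage 2, R3 + R4 = 37.98 Ω.
Effective lower resistance at A: R2 ‖ 37.98 = 7.853 Ω.
First divider: V_A = V_s · 7.853/(4.31 + 7.853) = 9.943 mV.
V_B = V_A × 0.05213 = 0.5184 mV.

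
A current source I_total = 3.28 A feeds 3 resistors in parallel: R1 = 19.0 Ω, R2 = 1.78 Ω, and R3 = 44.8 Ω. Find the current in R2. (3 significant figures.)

Conductances: ΣG = 1/19.0 + 1/1.78 + 1/44.8 = 0.6368 (1/Ω).
Current divider: I(R2) = I_total · G_k/ΣG = 3.28 × (0.5618/0.6368) = 3.28 × 0.8823 = 2.894 A.

I ≈ 2.89 A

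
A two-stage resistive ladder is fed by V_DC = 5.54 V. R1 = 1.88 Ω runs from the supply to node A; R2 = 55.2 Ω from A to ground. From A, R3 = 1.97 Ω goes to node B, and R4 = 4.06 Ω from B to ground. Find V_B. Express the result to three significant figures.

V_B ≈ 2.77 V

Looking into the second stage from A: R3 + R4 = 6.030 Ω appears in parallel with R2.
R2 ‖ (R3+R4) = 5.436 Ω.
V_A = 5.54 × 5.436/(1.88 + 5.436) = 4.116 V.
Stage 2 is unloaded, so V_B = V_A · R4/(R3+R4) = 4.116 × 4.06/6.030 = 2.772 V.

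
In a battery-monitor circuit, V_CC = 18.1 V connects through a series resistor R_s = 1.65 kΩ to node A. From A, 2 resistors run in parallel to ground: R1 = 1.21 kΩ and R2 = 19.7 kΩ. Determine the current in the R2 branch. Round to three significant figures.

Equivalent of the parallel group: R_p = 1.140 kΩ.
V_A = 18.1 × 1.140/2.790 = 7.396 V.
I(R2) = V_A / R2 = 7.396/19.7 = 0.3754 mA.

I ≈ 0.375 mA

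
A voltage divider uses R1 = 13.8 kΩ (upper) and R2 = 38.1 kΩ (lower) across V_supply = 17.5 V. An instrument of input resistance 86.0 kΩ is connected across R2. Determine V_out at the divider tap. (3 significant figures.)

The load sits in parallel with R2, giving an effective lower resistance R2' = R2·R_L/(R2+R_L) = 26.40 kΩ.
Voltage divider with the loaded lower leg: V_out = 17.5 × 26.40/(13.8 + 26.40) = 17.5 × 0.6567 = 11.49 V.
(Unloaded it would be 12.8 V; the load pulls it down.)

V_out ≈ 11.5 V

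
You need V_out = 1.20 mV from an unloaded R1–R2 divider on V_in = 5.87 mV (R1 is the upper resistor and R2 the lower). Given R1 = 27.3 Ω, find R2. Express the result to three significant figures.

Required fraction k = V_out/V_in = 0.2044.
Rearranging, R2 = R1·k/(1−k) = 27.3 × 0.2570 = 7.015 Ω.

R2 ≈ 7.01 Ω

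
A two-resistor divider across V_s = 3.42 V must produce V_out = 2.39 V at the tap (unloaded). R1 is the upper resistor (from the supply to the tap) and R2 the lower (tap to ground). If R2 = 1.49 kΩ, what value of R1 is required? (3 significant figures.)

Required fraction k = V_out/V_s = 0.6988.
R1 = R2·(1/k − 1) = 1.49 × 0.4310 = 0.6421 kΩ.

R1 ≈ 0.642 kΩ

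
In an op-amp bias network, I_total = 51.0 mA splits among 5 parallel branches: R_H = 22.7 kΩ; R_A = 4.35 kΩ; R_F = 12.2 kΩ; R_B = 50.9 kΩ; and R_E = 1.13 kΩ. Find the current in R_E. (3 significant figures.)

I ≈ 35.8 mA

ΣG = 1/22.7 + 1/4.35 + 1/12.2 + 1/50.9 + 1/1.13 = 1.261.
By the current-divider rule, I = I_total · G_k/ΣG = 51.0 × 0.7021 = 35.81 mA.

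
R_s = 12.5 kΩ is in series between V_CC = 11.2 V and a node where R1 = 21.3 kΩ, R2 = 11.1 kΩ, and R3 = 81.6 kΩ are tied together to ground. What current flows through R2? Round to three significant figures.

I ≈ 0.352 mA

Equivalent of the parallel group: R_p = 6.698 kΩ.
Node voltage V_A = V_CC · R_p/(R_s + R_p) = 11.2 × 0.3489 = 3.908 V.
Branch current I = V_A/R2 = 3.908/11.1 = 0.3520 mA.
(Check via current divider: I_total = 0.5834 mA; share G_k/ΣG = 0.6034 → same result.)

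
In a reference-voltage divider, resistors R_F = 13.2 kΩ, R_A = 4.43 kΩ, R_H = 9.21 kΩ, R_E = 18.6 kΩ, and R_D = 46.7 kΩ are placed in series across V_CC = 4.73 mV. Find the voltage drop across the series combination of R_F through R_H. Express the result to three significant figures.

V ≈ 1.38 mV

ΣR = 13.2 + 4.43 + 9.21 + 18.6 + 46.7 = 92.14 kΩ.
R_{R_F..R_H} = 13.2 + 4.43 + 9.21 = 26.84 kΩ.
Voltage divider: V = V_CC · (26.84 / 92.14) = 4.73 × 0.2913 = 1.378 mV.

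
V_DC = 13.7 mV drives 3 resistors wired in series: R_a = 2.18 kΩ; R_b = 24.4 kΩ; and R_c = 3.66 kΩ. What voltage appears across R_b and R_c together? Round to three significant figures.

V ≈ 12.7 mV

ΣR = 2.18 + 24.4 + 3.66 = 30.24 kΩ.
R_{R_b..R_c} = 24.4 + 3.66 = 28.06 kΩ.
By the voltage-divider rule, V = 13.7 × 28.06/30.24 = 12.71 mV.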